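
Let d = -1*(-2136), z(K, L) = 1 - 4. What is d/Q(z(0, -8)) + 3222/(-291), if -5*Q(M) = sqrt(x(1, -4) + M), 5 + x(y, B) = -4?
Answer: -1074/97 + 1780*I*sqrt(3) ≈ -11.072 + 3083.1*I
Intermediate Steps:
z(K, L) = -3
x(y, B) = -9 (x(y, B) = -5 - 4 = -9)
d = 2136
Q(M) = -sqrt(-9 + M)/5
d/Q(z(0, -8)) + 3222/(-291) = 2136/((-sqrt(-9 - 3)/5)) + 3222/(-291) = 2136/((-2*I*sqrt(3)/5)) + 3222*(-1/291) = 2136/((-2*I*sqrt(3)/5)) - 1074/97 = 2136*(5*I*sqrt(3)/6) - 1074/97 = 1780*I*sqrt(3) - 1074/97 = -1074/97 + 1780*I*sqrt(3)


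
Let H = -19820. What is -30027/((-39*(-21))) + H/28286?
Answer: -144262717/3861039 ≈ -37.364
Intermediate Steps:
-30027/((-39*(-21))) + H/28286 = -30027/((-39*(-21))) - 19820/28286 = -30027/819 - 19820*1/28286 = -30027*1/819 - 9910/14143 = -10009/273 - 9910/14143 = -144262717/3861039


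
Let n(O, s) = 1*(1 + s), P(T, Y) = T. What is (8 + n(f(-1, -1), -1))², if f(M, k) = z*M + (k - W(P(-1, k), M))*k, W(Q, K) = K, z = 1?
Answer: 64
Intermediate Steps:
f(M, k) = M + k*(k - M) (f(M, k) = 1*M + (k - M)*k = M + k*(k - M))
n(O, s) = 1 + s
(8 + n(f(-1, -1), -1))² = (8 + (1 - 1))² = (8 + 0)² = 8² = 64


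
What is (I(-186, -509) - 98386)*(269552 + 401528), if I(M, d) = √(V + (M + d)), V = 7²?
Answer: -66024876880 + 671080*I*√646 ≈ -6.6025e+10 + 1.7057e+7*I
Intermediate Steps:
V = 49
I(M, d) = √(49 + M + d) (I(M, d) = √(49 + (M + d)) = √(49 + M + d))
(I(-186, -509) - 98386)*(269552 + 401528) = (√(49 - 186 - 509) - 98386)*(269552 + 401528) = (√(-646) - 98386)*671080 = (I*√646 - 98386)*671080 = (-98386 + I*√646)*671080 = -66024876880 + 671080*I*√646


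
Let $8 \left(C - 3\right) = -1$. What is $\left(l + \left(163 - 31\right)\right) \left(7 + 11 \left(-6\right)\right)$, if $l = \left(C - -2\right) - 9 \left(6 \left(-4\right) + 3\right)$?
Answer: $- \frac{153813}{8} \approx -19227.0$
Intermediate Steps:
$C = \frac{23}{8}$ ($C = 3 + \frac{1}{8} \left(-1\right) = 3 - \frac{1}{8} = \frac{23}{8} \approx 2.875$)
$l = \frac{1551}{8}$ ($l = \left(\frac{23}{8} - -2\right) - 9 \left(6 \left(-4\right) + 3\right) = \left(\frac{23}{8} + 2\right) - 9 \left(-24 + 3\right) = \frac{39}{8} - -189 = \frac{39}{8} + 189 = \frac{1551}{8} \approx 193.88$)
$\left(l + \left(163 - 31\right)\right) \left(7 + 11 \left(-6\right)\right) = \left(\frac{1551}{8} + \left(163 - 31\right)\right) \left(7 + 11 \left(-6\right)\right) = \left(\frac{1551}{8} + 132\right) \left(7 - 66\right) = \frac{2607}{8} \left(-59\right) = - \frac{153813}{8}$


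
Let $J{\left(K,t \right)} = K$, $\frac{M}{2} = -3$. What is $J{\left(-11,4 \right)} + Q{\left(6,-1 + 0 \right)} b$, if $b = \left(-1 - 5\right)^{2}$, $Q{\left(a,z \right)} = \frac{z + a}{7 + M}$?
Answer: $169$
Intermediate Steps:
$M = -6$ ($M = 2 \left(-3\right) = -6$)
$Q{\left(a,z \right)} = a + z$ ($Q{\left(a,z \right)} = \frac{z + a}{7 - 6} = \frac{a + z}{1} = \left(a + z\right) 1 = a + z$)
$b = 36$ ($b = \left(-6\right)^{2} = 36$)
$J{\left(-11,4 \right)} + Q{\left(6,-1 + 0 \right)} b = -11 + \left(6 + \left(-1 + 0\right)\right) 36 = -11 + \left(6 - 1\right) 36 = -11 + 5 \cdot 36 = -11 + 180 = 169$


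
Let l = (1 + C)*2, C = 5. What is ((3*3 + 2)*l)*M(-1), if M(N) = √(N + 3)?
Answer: 132*√2 ≈ 186.68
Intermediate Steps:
M(N) = √(3 + N)
l = 12 (l = (1 + 5)*2 = 6*2 = 12)
((3*3 + 2)*l)*M(-1) = ((3*3 + 2)*12)*√(3 - 1) = ((9 + 2)*12)*√2 = (11*12)*√2 = 132*√2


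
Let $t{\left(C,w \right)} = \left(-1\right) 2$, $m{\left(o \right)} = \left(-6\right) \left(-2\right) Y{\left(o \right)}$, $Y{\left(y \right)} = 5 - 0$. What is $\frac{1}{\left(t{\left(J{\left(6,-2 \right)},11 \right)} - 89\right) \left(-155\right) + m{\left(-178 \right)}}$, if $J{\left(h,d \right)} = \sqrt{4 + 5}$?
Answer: $\frac{1}{14165} \approx 7.0597 \cdot 10^{-5}$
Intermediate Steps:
$Y{\left(y \right)} = 5$ ($Y{\left(y \right)} = 5 + 0 = 5$)
$m{\left(o \right)} = 60$ ($m{\left(o \right)} = \left(-6\right) \left(-2\right) 5 = 12 \cdot 5 = 60$)
$J{\left(h,d \right)} = 3$ ($J{\left(h,d \right)} = \sqrt{9} = 3$)
$t{\left(C,w \right)} = -2$
$\frac{1}{\left(t{\left(J{\left(6,-2 \right)},11 \right)} - 89\right) \left(-155\right) + m{\left(-178 \right)}} = \frac{1}{\left(-2 - 89\right) \left(-155\right) + 60} = \frac{1}{\left(-91\right) \left(-155\right) + 60} = \frac{1}{14105 + 60} = \frac{1}{14165}$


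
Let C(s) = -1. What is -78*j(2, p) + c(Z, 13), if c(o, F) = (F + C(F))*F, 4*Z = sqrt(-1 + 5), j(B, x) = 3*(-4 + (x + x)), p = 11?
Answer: -4056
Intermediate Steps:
j(B, x) = -12 + 6*x (j(B, x) = 3*(-4 + 2*x) = -12 + 6*x)
Z = 1/2 (Z = sqrt(-1 + 5)/4 = sqrt(4)/4 = (1/4)*2 = 1/2 ≈ 0.50000)
c(o, F) = F*(-1 + F) (c(o, F) = (F - 1)*F = (-1 + F)*F = F*(-1 + F))
-78*j(2, p) + c(Z, 13) = -78*(-12 + 6*11) + 13*(-1 + 13) = -78*(-12 + 66) + 13*12 = -78*54 + 156 = -4212 + 156 = -4056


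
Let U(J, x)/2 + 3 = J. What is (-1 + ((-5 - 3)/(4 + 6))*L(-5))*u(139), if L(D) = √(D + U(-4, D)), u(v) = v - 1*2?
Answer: -137 - 548*I*√19/5 ≈ -137.0 - 477.74*I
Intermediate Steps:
U(J, x) = -6 + 2*J
u(v) = -2 + v (u(v) = v - 2 = -2 + v)
L(D) = √(-14 + D) (L(D) = √(D + (-6 + 2*(-4))) = √(D + (-6 - 8)) = √(D - 14) = √(-14 + D))
(-1 + ((-5 - 3)/(4 + 6))*L(-5))*u(139) = (-1 + ((-5 - 3)/(4 + 6))*√(-14 - 5))*(-2 + 139) = (-1 + (-8/10)*√(-19))*137 = (-1 + (-8*⅒)*(I*√19))*137 = (-1 - 4*I*√19/5)*137 = -137 - 548*I*√19/5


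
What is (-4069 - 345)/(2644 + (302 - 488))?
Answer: -2207/1229 ≈ -1.7958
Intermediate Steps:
(-4069 - 345)/(2644 + (302 - 488)) = -4414/(2644 - 186) = -4414/2458 = -4414*1/2458 = -2207/1229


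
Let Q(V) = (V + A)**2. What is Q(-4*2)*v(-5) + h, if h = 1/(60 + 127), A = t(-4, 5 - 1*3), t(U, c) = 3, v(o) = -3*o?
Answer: 70126/187 ≈ 375.01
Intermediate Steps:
A = 3
h = 1/187 ≈ 0.0053476
Q(V) = (3 + V)**2 (Q(V) = (V + 3)**2 = (3 + V)**2)
Q(-4*2)*v(-5) + h = (3 - 4*2)**2*(-3*(-5)) + 1/187 = (3 - 8)**2*15 + 1/187 = (-5)**2*15 + 1/187 = 25*15 + 1/187 = 375 + 1/187 = 70126/187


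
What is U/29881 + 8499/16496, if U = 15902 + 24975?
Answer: 928265611/492916976 ≈ 1.8832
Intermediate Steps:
U = 40877
U/29881 + 8499/16496 = 40877/29881 + 8499/16496 = 928265611/492916976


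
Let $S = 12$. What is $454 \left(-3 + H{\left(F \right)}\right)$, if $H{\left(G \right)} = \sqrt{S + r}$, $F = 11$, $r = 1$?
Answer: $-1362 + 454 \sqrt{13} \approx 274.92$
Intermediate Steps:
$H{\left(G \right)} = \sqrt{13}$ ($H{\left(G \right)} = \sqrt{12 + 1} = \sqrt{13}$)
$454 \left(-3 + H{\left(F \right)}\right) = 454 \left(-3 + \sqrt{13}\right) = -1362 + 454 \sqrt{13}$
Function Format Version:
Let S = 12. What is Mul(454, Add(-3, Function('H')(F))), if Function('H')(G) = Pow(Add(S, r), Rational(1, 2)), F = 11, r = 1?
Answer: Add(-1362, Mul(454, Pow(13, Rational(1, 2)))) ≈ 274.92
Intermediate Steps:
Function('H')(G) = Pow(13, Rational(1, 2)) (Function('H')(G) = Pow(Add(12, 1), Rational(1, 2)) = Pow(13, Rational(1, 2)))
Mul(454, Add(-3, Function('H')(F))) = Mul(454, Add(-3, Pow(13, Rational(1, 2)))) = Add(-1362, Mul(454, Pow(13, Rational(1, 2))))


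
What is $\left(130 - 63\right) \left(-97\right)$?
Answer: $-6499$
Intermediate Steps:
$\left(130 - 63\right) \left(-97\right) = 67 \left(-97\right) = -6499$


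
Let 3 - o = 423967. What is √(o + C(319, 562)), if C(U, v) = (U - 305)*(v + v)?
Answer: 2*I*√102057 ≈ 638.93*I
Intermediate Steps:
o = -423964 (o = 3 - 1*423967 = 3 - 423967 = -423964)
C(U, v) = 2*v*(-305 + U) (C(U, v) = (-305 + U)*(2*v) = 2*v*(-305 + U))
√(o + C(319, 562)) = √(-423964 + 2*562*(-305 + 319)) = √(-423964 + 2*562*14) = √(-423964 + 15736) = √(-408228) = 2*I*√102057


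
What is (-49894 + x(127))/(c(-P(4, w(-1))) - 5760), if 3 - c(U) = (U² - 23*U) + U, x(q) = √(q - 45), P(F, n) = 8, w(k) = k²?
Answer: 49894/5997 - √82/5997 ≈ 8.3183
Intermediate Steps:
x(q) = √(-45 + q)
c(U) = 3 - U² + 22*U (c(U) = 3 - ((U² - 23*U) + U) = 3 - (U² - 22*U) = 3 + (-U² + 22*U) = 3 - U² + 22*U)
(-49894 + x(127))/(c(-P(4, w(-1))) - 5760) = (-49894 + √(-45 + 127))/((3 - (-1*8)² + 22*(-1*8)) - 5760) = (-49894 + √82)/((3 - 1*(-8)² + 22*(-8)) - 5760) = (-49894 + √82)/((3 - 1*64 - 176) - 5760) = (-49894 + √82)/((3 - 64 - 176) - 5760) = (-49894 + √82)/(-237 - 5760) = (-49894 + √82)/(-5997) = (-49894 + √82)*(-1/5997) = 49894/5997 - √82/5997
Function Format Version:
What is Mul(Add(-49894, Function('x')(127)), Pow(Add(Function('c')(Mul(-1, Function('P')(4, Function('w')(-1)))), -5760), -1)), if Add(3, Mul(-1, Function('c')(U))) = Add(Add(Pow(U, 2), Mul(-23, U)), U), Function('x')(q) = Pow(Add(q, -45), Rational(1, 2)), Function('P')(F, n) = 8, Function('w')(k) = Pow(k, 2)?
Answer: Add(Rational(49894, 5997), Mul(Rational(-1, 5997), Pow(82, Rational(1, 2)))) ≈ 8.3183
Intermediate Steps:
Function('x')(q) = Pow(Add(-45, q), Rational(1, 2))
Function('c')(U) = Add(3, Mul(-1, Pow(U, 2)), Mul(22, U)) (Function('c')(U) = Add(3, Mul(-1, Add(Add(Pow(U, 2), Mul(-23, U)), U))) = Add(3, Mul(-1, Add(Pow(U, 2), Mul(-22, U)))) = Add(3, Add(Mul(-1, Pow(U, 2)), Mul(22, U))) = Add(3, Mul(-1, Pow(U, 2)), Mul(22, U)))
Mul(Add(-49894, Function('x')(127)), Pow(Add(Function('c')(Mul(-1, Function('P')(4, Function('w')(-1)))), -5760), -1)) = Mul(Add(-49894, Pow(Add(-45, 127), Rational(1, 2))), Pow(Add(Add(3, Mul(-1, Pow(Mul(-1, 8), 2)), Mul(22, Mul(-1, 8))), -5760), -1)) = Mul(Add(-49894, Pow(82, Rational(1, 2))), Pow(Add(Add(3, Mul(-1, Pow(-8, 2)), Mul(22, -8)), -5760), -1)) = Mul(Add(-49894, Pow(82, Rational(1, 2))), Pow(Add(Add(3, Mul(-1, 64), -176), -5760), -1)) = Mul(Add(-49894, Pow(82, Rational(1, 2))), Pow(Add(Add(3, -64, -176), -5760), -1)) = Mul(Add(-49894, Pow(82, Rational(1, 2))), Pow(Add(-237, -5760), -1)) = Mul(Add(-49894, Pow(82, Rational(1, 2))), Pow(-5997, -1)) = Mul(Add(-49894, Pow(82, Rational(1, 2))), Rational(-1, 5997)) = Add(Rational(49894, 5997), Mul(Rational(-1, 5997), Pow(82, Rational(1, 2))))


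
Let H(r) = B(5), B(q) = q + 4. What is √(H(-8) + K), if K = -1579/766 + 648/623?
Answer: √1817061460634/477218 ≈ 2.8247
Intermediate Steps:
B(q) = 4 + q
H(r) = 9 (H(r) = 4 + 5 = 9)
K = -487349/477218 (K = -1579*1/766 + 648*(1/623) = -1579/766 + 648/623 = -487349/477218 ≈ -1.0212)
√(H(-8) + K) = √(9 - 487349/477218) = √(3807613/477218) = √1817061460634/477218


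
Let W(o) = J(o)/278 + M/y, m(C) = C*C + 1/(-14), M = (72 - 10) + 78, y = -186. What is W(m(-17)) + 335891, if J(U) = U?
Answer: 121577866541/361956 ≈ 3.3589e+5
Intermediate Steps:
M = 140 (M = 62 + 78 = 140)
m(C) = -1/14 + C² (m(C) = C² - 1/14 = -1/14 + C²)
W(o) = -70/93 + o/278 (W(o) = o/278 + 140/(-186) = o*(1/278) + 140*(-1/186) = o/278 - 70/93 = -70/93 + o/278)
W(m(-17)) + 335891 = (-70/93 + (-1/14 + (-17)²)/278) + 335891 = (-70/93 + (-1/14 + 289)/278) + 335891 = (-70/93 + (1/278)*(4045/14)) + 335891 = (-70/93 + 4045/3892) + 335891 = 103745/361956 + 335891 = 121577866541/361956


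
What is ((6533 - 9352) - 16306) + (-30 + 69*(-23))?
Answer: -20742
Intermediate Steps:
((6533 - 9352) - 16306) + (-30 + 69*(-23)) = (-2819 - 16306) + (-30 - 1587) = -19125 - 1617 = -20742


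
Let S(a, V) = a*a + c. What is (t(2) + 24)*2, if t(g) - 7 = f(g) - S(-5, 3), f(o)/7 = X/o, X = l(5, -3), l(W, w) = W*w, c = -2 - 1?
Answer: -87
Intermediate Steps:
c = -3
S(a, V) = -3 + a**2 (S(a, V) = a*a - 3 = a**2 - 3 = -3 + a**2)
X = -15 (X = 5*(-3) = -15)
f(o) = -105/o (f(o) = 7*(-15/o) = -105/o)
t(g) = -15 - 105/g (t(g) = 7 + (-105/g - (-3 + (-5)**2)) = 7 + (-105/g - (-3 + 25)) = 7 + (-105/g - 1*22) = 7 + (-105/g - 22) = 7 + (-22 - 105/g) = -15 - 105/g)
(t(2) + 24)*2 = ((-15 - 105/2) + 24)*2 = (-135/2 + 24)*2 = -87/2*2 = -87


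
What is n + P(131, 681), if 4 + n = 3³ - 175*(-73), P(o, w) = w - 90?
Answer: 13389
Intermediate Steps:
P(o, w) = -90 + w
n = 12798 (n = -4 + (3³ - 175*(-73)) = -4 + (27 + 12775) = -4 + 12802 = 12798)
n + P(131, 681) = 12798 + (-90 + 681) = 12798 + 591 = 13389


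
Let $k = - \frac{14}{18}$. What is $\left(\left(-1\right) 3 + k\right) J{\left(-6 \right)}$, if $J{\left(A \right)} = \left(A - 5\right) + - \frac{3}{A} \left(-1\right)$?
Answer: $\frac{391}{9} \approx 43.444$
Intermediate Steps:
$k = - \frac{7}{9}$ ($k = \left(-14\right) \frac{1}{18} = - \frac{7}{9} \approx -0.77778$)
$J{\left(A \right)} = -5 + A + \frac{3}{A}$ ($J{\left(A \right)} = \left(A - 5\right) + \frac{3}{A} = \left(-5 + A\right) + \frac{3}{A} = -5 + A + \frac{3}{A}$)
$\left(\left(-1\right) 3 + k\right) J{\left(-6 \right)} = \left(\left(-1\right) 3 - \frac{7}{9}\right) \left(-5 - 6 + \frac{3}{-6}\right) = \left(-3 - \frac{7}{9}\right) \left(-5 - 6 + 3 \left(- \frac{1}{6}\right)\right) = - \frac{34 \left(-5 - 6 - \frac{1}{2}\right)}{9} = \left(- \frac{34}{9}\right) \left(- \frac{23}{2}\right) = \frac{391}{9}$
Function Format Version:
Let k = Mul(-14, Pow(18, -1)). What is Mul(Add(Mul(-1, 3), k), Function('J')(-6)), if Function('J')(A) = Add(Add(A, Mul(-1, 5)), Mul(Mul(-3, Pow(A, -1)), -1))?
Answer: Rational(391, 9) ≈ 43.444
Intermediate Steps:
k = Rational(-7, 9) (k = Mul(-14, Rational(1, 18)) = Rational(-7, 9) ≈ -0.77778)
Function('J')(A) = Add(-5, A, Mul(3, Pow(A, -1))) (Function('J')(A) = Add(Add(A, -5), Mul(3, Pow(A, -1))) = Add(Add(-5, A), Mul(3, Pow(A, -1))) = Add(-5, A, Mul(3, Pow(A, -1))))
Mul(Add(Mul(-1, 3), k), Function('J')(-6)) = Mul(Add(Mul(-1, 3), Rational(-7, 9)), Add(-5, -6, Mul(3, Pow(-6, -1)))) = Mul(Add(-3, Rational(-7, 9)), Add(-5, -6, Mul(3, Rational(-1, 6)))) = Mul(Rational(-34, 9), Add(-5, -6, Rational(-1, 2))) = Mul(Rational(-34, 9), Rational(-23, 2)) = Rational(391, 9)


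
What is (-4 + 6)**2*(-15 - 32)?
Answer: -188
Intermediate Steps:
(-4 + 6)**2*(-15 - 32) = 2**2*(-47) = 4*(-47) = -188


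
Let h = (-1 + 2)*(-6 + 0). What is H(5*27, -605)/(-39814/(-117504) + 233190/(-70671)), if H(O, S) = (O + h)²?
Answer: -1354793599872/241049633 ≈ -5620.4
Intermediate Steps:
h = -6 (h = 1*(-6) = -6)
H(O, S) = (-6 + O)² (H(O, S) = (O - 6)² = (-6 + O)²)
H(5*27, -605)/(-39814/(-117504) + 233190/(-70671)) = (-6 + 5*27)²/(-39814/(-117504) + 233190/(-70671)) = (-6 + 135)²/(-39814*(-1/117504) + 233190*(-1/70671)) = 129²/(1171/3456 - 77730/23557) = 16641/(-241049633/81412992) = 16641*(-81412992/241049633) = -1354793599872/241049633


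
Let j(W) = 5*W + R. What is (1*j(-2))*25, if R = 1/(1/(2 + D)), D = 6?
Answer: -50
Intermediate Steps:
R = 8 (R = 1/(1/(2 + 6)) = 1/(1/8) = 1/(⅛) = 8)
j(W) = 8 + 5*W (j(W) = 5*W + 8 = 8 + 5*W)
(1*j(-2))*25 = (1*(8 + 5*(-2)))*25 = (1*(8 - 10))*25 = (1*(-2))*25 = -2*25 = -50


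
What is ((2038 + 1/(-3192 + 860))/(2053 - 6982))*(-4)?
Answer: 1584205/957869 ≈ 1.6539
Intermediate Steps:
((2038 + 1/(-3192 + 860))/(2053 - 6982))*(-4) = ((2038 + 1/(-2332))/(-4929))*(-4) = ((2038 - 1/2332)*(-1/4929))*(-4) = ((4752615/2332)*(-1/4929))*(-4) = -1584205/3831476*(-4) = 1584205/957869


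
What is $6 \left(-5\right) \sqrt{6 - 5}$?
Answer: $-30$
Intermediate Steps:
$6 \left(-5\right) \sqrt{6 - 5} = - 30 \sqrt{1} = \left(-30\right) 1 = -30$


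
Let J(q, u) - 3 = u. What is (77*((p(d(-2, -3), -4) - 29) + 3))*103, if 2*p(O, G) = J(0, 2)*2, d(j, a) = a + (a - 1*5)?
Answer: -166551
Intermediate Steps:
J(q, u) = 3 + u
d(j, a) = -5 + 2*a (d(j, a) = a + (a - 5) = a + (-5 + a) = -5 + 2*a)
p(O, G) = 5 (p(O, G) = ((3 + 2)*2)/2 = (5*2)/2 = (½)*10 = 5)
(77*((p(d(-2, -3), -4) - 29) + 3))*103 = (77*((5 - 29) + 3))*103 = (77*(-24 + 3))*103 = (77*(-21))*103 = -1617*103 = -166551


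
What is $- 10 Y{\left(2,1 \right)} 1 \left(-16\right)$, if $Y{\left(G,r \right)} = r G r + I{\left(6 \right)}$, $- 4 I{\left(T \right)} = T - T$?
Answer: $320$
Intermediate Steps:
$I{\left(T \right)} = 0$ ($I{\left(T \right)} = - \frac{T - T}{4} = \left(- \frac{1}{4}\right) 0 = 0$)
$Y{\left(G,r \right)} = G r^{2}$ ($Y{\left(G,r \right)} = r G r + 0 = G r r + 0 = G r^{2} + 0 = G r^{2}$)
$- 10 Y{\left(2,1 \right)} 1 \left(-16\right) = - 10 \cdot 2 \cdot 1^{2} \cdot 1 \left(-16\right) = - 10 \cdot 2 \cdot 1 \cdot 1 \left(-16\right) = \left(-10\right) 2 \cdot 1 \left(-16\right) = \left(-20\right) 1 \left(-16\right) = \left(-20\right) \left(-16\right) = 320$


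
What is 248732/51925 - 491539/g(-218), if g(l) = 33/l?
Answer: 5564057649506/1713525 ≈ 3.2471e+6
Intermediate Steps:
248732/51925 - 491539/g(-218) = 248732/51925 - 491539/(33/(-218)) = 248732*(1/51925) - 491539/(33*(-1/218)) = 248732/51925 - 491539/(-33/218) = 248732/51925 - 491539*(-218/33) = 248732/51925 + 107155502/33 = 5564057649506/1713525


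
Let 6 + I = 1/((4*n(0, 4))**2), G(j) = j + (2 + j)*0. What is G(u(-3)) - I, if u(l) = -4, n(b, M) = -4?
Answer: 511/256 ≈ 1.9961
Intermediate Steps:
G(j) = j (G(j) = j + 0 = j)
I = -1535/256 (I = -6 + 1/((4*(-4))**2) = -6 + 1/((-16)**2) = -6 + 1/256 = -1535/256 ≈ -5.9961)
G(u(-3)) - I = -4 - 1*(-1535/256) = -4 + 1535/256 = 511/256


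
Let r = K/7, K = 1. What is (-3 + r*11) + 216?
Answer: 1502/7 ≈ 214.57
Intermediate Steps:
r = ⅐ (r = 1/7 = 1*(⅐) = ⅐ ≈ 0.14286)
(-3 + r*11) + 216 = (-3 + (⅐)*11) + 216 = (-3 + 11/7) + 216 = -10/7 + 216 = 1502/7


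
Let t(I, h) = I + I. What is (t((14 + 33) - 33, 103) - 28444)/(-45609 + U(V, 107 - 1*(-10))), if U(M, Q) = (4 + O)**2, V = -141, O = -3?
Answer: 3552/5701 ≈ 0.62305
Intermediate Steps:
U(M, Q) = 1 (U(M, Q) = (4 - 3)**2 = 1**2 = 1)
t(I, h) = 2*I
(t((14 + 33) - 33, 103) - 28444)/(-45609 + U(V, 107 - 1*(-10))) = (2*((14 + 33) - 33) - 28444)/(-45609 + 1) = (2*(47 - 33) - 28444)/(-45608) = (2*14 - 28444)*(-1/45608) = (28 - 28444)*(-1/45608) = -28416*(-1/45608) = 3552/5701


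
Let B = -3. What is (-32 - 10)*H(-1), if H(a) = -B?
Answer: -126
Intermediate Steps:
H(a) = 3 (H(a) = -1*(-3) = 3)
(-32 - 10)*H(-1) = (-32 - 10)*3 = -42*3 = -126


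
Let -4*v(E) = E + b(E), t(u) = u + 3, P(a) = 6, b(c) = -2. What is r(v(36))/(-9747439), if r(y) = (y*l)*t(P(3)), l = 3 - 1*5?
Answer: -153/9747439 ≈ -1.5696e-5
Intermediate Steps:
t(u) = 3 + u
v(E) = 1/2 - E/4 (v(E) = -(E - 2)/4 = -(-2 + E)/4 = 1/2 - E/4)
l = -2 (l = 3 - 5 = -2)
r(y) = -18*y (r(y) = (y*(-2))*(3 + 6) = -2*y*9 = -18*y)
r(v(36))/(-9747439) = -18*(1/2 - 1/4*36)/(-9747439) = -18*(1/2 - 9)*(-1/9747439) = -18*(-17/2)*(-1/9747439) = 153*(-1/9747439) = -153/9747439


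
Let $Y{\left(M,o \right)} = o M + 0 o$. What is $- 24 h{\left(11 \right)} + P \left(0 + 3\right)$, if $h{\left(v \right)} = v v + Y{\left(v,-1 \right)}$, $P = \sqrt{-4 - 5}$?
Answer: $-2640 + 9 i \approx -2640.0 + 9.0 i$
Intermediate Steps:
$Y{\left(M,o \right)} = M o$ ($Y{\left(M,o \right)} = M o + 0 = M o$)
$P = 3 i$ ($P = \sqrt{-9} = 3 i \approx 3.0 i$)
$h{\left(v \right)} = v^{2} - v$ ($h{\left(v \right)} = v v + v \left(-1\right) = v^{2} - v$)
$- 24 h{\left(11 \right)} + P \left(0 + 3\right) = - 24 \cdot 11 \left(-1 + 11\right) + 3 i \left(0 + 3\right) = - 24 \cdot 11 \cdot 10 + 3 i 3 = \left(-24\right) 110 + 9 i = -2640 + 9 i$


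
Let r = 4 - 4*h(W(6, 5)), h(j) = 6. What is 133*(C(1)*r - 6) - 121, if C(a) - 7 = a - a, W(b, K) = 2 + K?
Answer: -19539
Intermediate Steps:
C(a) = 7 (C(a) = 7 + (a - a) = 7 + 0 = 7)
r = -20 (r = 4 - 4*6 = 4 - 24 = -20)
133*(C(1)*r - 6) - 121 = 133*(7*(-20) - 6) - 121 = 133*(-140 - 6) - 121 = 133*(-146) - 121 = -19418 - 121 = -19539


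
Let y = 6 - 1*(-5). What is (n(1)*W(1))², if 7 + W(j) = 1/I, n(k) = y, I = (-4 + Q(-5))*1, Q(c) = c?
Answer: 495616/81 ≈ 6118.7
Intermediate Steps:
y = 11 (y = 6 + 5 = 11)
I = -9 (I = (-4 - 5)*1 = -9*1 = -9)
n(k) = 11
W(j) = -64/9 (W(j) = -7 + 1/(-9) = -7 - ⅑ = -64/9)
(n(1)*W(1))² = (11*(-64/9))² = (-704/9)² = 495616/81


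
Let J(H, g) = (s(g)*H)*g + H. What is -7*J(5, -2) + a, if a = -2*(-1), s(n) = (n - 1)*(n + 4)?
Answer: -453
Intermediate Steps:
s(n) = (-1 + n)*(4 + n)
a = 2
J(H, g) = H + H*g*(-4 + g**2 + 3*g) (J(H, g) = ((-4 + g**2 + 3*g)*H)*g + H = (H*(-4 + g**2 + 3*g))*g + H = H*g*(-4 + g**2 + 3*g) + H = H + H*g*(-4 + g**2 + 3*g))
-7*J(5, -2) + a = -35*(1 - 2*(-4 + (-2)**2 + 3*(-2))) + 2 = -35*(1 - 2*(-4 + 4 - 6)) + 2 = -35*(1 - 2*(-6)) + 2 = -35*(1 + 12) + 2 = -35*13 + 2 = -7*65 + 2 = -455 + 2 = -453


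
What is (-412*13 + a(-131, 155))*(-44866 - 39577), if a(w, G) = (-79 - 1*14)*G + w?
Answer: 1680584586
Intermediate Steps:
a(w, G) = w - 93*G (a(w, G) = (-79 - 14)*G + w = -93*G + w = w - 93*G)
(-412*13 + a(-131, 155))*(-44866 - 39577) = (-412*13 + (-131 - 93*155))*(-44866 - 39577) = (-5356 + (-131 - 14415))*(-84443) = (-5356 - 14546)*(-84443) = -19902*(-84443) = 1680584586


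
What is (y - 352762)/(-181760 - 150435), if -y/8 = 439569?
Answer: 3869314/332195 ≈ 11.648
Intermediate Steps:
y = -3516552 (y = -8*439569 = -3516552)
(y - 352762)/(-181760 - 150435) = (-3516552 - 352762)/(-181760 - 150435) = -3869314/(-332195) = -3869314*(-1/332195) = 3869314/332195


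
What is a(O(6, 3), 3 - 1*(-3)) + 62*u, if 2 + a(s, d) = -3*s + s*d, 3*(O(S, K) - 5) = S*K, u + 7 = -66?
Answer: -4495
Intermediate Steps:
u = -73 (u = -7 - 66 = -73)
O(S, K) = 5 + K*S/3 (O(S, K) = 5 + (S*K)/3 = 5 + (K*S)/3 = 5 + K*S/3)
a(s, d) = -2 - 3*s + d*s (a(s, d) = -2 + (-3*s + s*d) = -2 + (-3*s + d*s) = -2 - 3*s + d*s)
a(O(6, 3), 3 - 1*(-3)) + 62*u = (-2 - 3*(5 + (⅓)*3*6) + (3 - 1*(-3))*(5 + (⅓)*3*6)) + 62*(-73) = (-2 - 3*(5 + 6) + (3 + 3)*(5 + 6)) - 4526 = (-2 - 3*11 + 6*11) - 4526 = (-2 - 33 + 66) - 4526 = 31 - 4526 = -4495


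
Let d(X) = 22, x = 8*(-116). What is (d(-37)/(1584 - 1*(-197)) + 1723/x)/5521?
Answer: -3048247/9124932128 ≈ -0.00033406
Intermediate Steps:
x = -928
(d(-37)/(1584 - 1*(-197)) + 1723/x)/5521 = (22/(1584 - 1*(-197)) + 1723/(-928))/5521 = (22/(1584 + 197) + 1723*(-1/928))*(1/5521) = (22/1781 - 1723/928)*(1/5521) = -3048247/1652768*1/5521 = -3048247/9124932128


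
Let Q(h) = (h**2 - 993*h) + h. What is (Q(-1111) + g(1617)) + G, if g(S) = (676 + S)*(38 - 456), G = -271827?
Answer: 1106132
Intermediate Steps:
g(S) = -282568 - 418*S (g(S) = (676 + S)*(-418) = -282568 - 418*S)
Q(h) = h**2 - 992*h
(Q(-1111) + g(1617)) + G = (-1111*(-992 - 1111) + (-282568 - 418*1617)) - 271827 = (-1111*(-2103) + (-282568 - 675906)) - 271827 = (2336433 - 958474) - 271827 = 1377959 - 271827 = 1106132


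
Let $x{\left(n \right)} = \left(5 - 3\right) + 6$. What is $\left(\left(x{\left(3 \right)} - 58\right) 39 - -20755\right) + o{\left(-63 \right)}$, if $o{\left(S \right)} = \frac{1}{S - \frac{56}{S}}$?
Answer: $\frac{10511986}{559} \approx 18805.0$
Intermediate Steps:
$x{\left(n \right)} = 8$ ($x{\left(n \right)} = 2 + 6 = 8$)
$\left(\left(x{\left(3 \right)} - 58\right) 39 - -20755\right) + o{\left(-63 \right)} = \left(\left(8 - 58\right) 39 - -20755\right) - \frac{63}{-56 + \left(-63\right)^{2}} = \left(\left(-50\right) 39 + 20755\right) - \frac{63}{-56 + 3969} = \left(-1950 + 20755\right) - \frac{63}{3913} = 18805 - \frac{9}{559} = \frac{10511986}{559}$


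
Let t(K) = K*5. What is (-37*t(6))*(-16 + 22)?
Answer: -6660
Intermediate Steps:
t(K) = 5*K
(-37*t(6))*(-16 + 22) = (-185*6)*(-16 + 22) = -37*30*6 = -1110*6 = -6660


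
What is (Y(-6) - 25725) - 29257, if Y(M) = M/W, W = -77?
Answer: -4233608/77 ≈ -54982.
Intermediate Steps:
Y(M) = -M/77 (Y(M) = M/(-77) = M*(-1/77) = -M/77)
(Y(-6) - 25725) - 29257 = (-1/77*(-6) - 25725) - 29257 = (6/77 - 25725) - 29257 = -1980819/77 - 29257 = -4233608/77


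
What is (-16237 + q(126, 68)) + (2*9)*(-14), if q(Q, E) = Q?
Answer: -16363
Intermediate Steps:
(-16237 + q(126, 68)) + (2*9)*(-14) = (-16237 + 126) + (2*9)*(-14) = -16111 + 18*(-14) = -16111 - 252 = -16363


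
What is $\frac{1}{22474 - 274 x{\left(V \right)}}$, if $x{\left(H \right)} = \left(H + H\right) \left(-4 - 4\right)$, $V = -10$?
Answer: $- \frac{1}{21366} \approx -4.6803 \cdot 10^{-5}$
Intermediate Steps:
$x{\left(H \right)} = - 16 H$ ($x{\left(H \right)} = 2 H \left(-8\right) = - 16 H$)
$\frac{1}{22474 - 274 x{\left(V \right)}} = \frac{1}{22474 - 274 \left(\left(-16\right) \left(-10\right)\right)} = \frac{1}{22474 - 43840} = \frac{1}{-21366} = - \frac{1}{21366}$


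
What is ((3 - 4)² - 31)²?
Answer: 900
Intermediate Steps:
((3 - 4)² - 31)² = ((-1)² - 31)² = (1 - 31)² = (-30)² = 900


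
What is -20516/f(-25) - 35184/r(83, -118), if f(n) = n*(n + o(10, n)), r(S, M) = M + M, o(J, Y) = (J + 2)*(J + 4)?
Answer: 32656144/210925 ≈ 154.82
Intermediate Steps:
o(J, Y) = (2 + J)*(4 + J)
r(S, M) = 2*M
f(n) = n*(168 + n) (f(n) = n*(n + (8 + 10² + 6*10)) = n*(n + (8 + 100 + 60)) = n*(n + 168) = n*(168 + n))
-20516/f(-25) - 35184/r(83, -118) = -20516*(-1/(25*(168 - 25))) - 35184/(2*(-118)) = -20516/((-25*143)) - 35184/(-236) = -20516/(-3575) - 35184*(-1/236) = -20516*(-1/3575) + 8796/59 = 20516/3575 + 8796/59 = 32656144/210925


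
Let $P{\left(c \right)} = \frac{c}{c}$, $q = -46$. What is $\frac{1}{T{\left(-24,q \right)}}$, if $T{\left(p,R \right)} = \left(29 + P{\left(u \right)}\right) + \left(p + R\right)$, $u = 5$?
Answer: $- \frac{1}{40} \approx -0.025$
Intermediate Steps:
$P{\left(c \right)} = 1$
$T{\left(p,R \right)} = 30 + R + p$ ($T{\left(p,R \right)} = \left(29 + 1\right) + \left(p + R\right) = 30 + \left(R + p\right) = 30 + R + p$)
$\frac{1}{T{\left(-24,q \right)}} = \frac{1}{30 - 46 - 24} = \frac{1}{-40} = - \frac{1}{40}$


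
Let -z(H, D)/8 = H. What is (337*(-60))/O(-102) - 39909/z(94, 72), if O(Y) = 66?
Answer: -2095241/8272 ≈ -253.29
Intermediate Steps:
z(H, D) = -8*H
(337*(-60))/O(-102) - 39909/z(94, 72) = (337*(-60))/66 - 39909/((-8*94)) = -20220*1/66 - 39909/(-752) = -3370/11 - 39909*(-1/752) = -3370/11 + 39909/752 = -2095241/8272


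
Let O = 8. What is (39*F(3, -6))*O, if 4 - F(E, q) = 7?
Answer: -936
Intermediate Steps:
F(E, q) = -3 (F(E, q) = 4 - 1*7 = 4 - 7 = -3)
(39*F(3, -6))*O = (39*(-3))*8 = -117*8 = -936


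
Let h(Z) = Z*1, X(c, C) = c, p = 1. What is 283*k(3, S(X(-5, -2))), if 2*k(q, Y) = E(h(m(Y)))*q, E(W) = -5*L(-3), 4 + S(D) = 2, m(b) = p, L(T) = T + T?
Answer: 12735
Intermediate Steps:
L(T) = 2*T
m(b) = 1
S(D) = -2 (S(D) = -4 + 2 = -2)
h(Z) = Z
E(W) = 30 (E(W) = -10*(-3) = -5*(-6) = 30)
k(q, Y) = 15*q (k(q, Y) = (30*q)/2 = 15*q)
283*k(3, S(X(-5, -2))) = 283*(15*3) = 283*45 = 12735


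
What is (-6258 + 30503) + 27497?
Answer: 51742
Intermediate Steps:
(-6258 + 30503) + 27497 = 24245 + 27497 = 51742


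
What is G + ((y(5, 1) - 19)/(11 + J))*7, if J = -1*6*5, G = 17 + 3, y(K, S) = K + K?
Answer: 443/19 ≈ 23.316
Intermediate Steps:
y(K, S) = 2*K
G = 20
J = -30 (J = -6*5 = -30)
G + ((y(5, 1) - 19)/(11 + J))*7 = 20 + ((2*5 - 19)/(11 - 30))*7 = 20 + ((10 - 19)/(-19))*7 = 20 - 9*(-1/19)*7 = 20 + (9/19)*7 = 20 + 63/19 = 443/19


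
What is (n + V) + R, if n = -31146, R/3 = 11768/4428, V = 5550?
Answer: -9441982/369 ≈ -25588.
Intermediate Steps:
R = 2942/369 (R = 3*(11768/4428) = 3*(11768*(1/4428)) = 3*(2942/1107) = 2942/369 ≈ 7.9729)
(n + V) + R = (-31146 + 5550) + 2942/369 = -25596 + 2942/369 = -9441982/369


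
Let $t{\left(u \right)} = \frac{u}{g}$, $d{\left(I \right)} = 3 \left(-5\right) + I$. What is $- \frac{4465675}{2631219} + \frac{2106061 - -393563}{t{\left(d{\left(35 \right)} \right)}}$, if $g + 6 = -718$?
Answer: $- \frac{1190447549588111}{13156095} \approx -9.0486 \cdot 10^{7}$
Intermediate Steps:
$g = -724$ ($g = -6 - 718 = -724$)
$d{\left(I \right)} = -15 + I$
$t{\left(u \right)} = - \frac{u}{724}$ ($t{\left(u \right)} = \frac{u}{-724} = u \left(- \frac{1}{724}\right) = - \frac{u}{724}$)
$- \frac{4465675}{2631219} + \frac{2106061 - -393563}{t{\left(d{\left(35 \right)} \right)}} = - \frac{4465675}{2631219} + \frac{2106061 - -393563}{\left(- \frac{1}{724}\right) \left(-15 + 35\right)} = \left(-4465675\right) \frac{1}{2631219} + \frac{2106061 + 393563}{\left(- \frac{1}{724}\right) 20} = - \frac{4465675}{2631219} + \frac{2499624}{- \frac{5}{181}} = - \frac{4465675}{2631219} + 2499624 \left(- \frac{181}{5}\right) = - \frac{4465675}{2631219} - \frac{452431944}{5} = - \frac{1190447549588111}{13156095}$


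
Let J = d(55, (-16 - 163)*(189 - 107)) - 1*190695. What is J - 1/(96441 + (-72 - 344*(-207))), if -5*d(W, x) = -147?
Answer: -159755846261/837885 ≈ -1.9067e+5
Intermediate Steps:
d(W, x) = 147/5 (d(W, x) = -⅕*(-147) = 147/5)
J = -953328/5 (J = 147/5 - 1*190695 = 147/5 - 190695 = -953328/5 ≈ -1.9067e+5)
J - 1/(96441 + (-72 - 344*(-207))) = -953328/5 - 1/(96441 + (-72 - 344*(-207))) = -953328/5 - 1/(96441 + (-72 + 71208)) = -953328/5 - 1/(96441 + 71136) = -953328/5 - 1/167577 = -159755846261/837885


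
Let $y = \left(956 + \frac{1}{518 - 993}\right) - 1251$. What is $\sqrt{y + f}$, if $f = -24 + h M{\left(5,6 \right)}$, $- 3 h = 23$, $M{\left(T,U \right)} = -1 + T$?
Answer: $\frac{11 i \sqrt{234726}}{285} \approx 18.699 i$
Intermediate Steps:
$y = - \frac{140126}{475}$ ($y = \left(956 + \frac{1}{-475}\right) - 1251 = \left(956 - \frac{1}{475}\right) - 1251 = \frac{454099}{475} - 1251 = - \frac{140126}{475} \approx -295.0$)
$h = - \frac{23}{3}$ ($h = \left(- \frac{1}{3}\right) 23 = - \frac{23}{3} \approx -7.6667$)
$f = - \frac{164}{3}$ ($f = -24 - \frac{23 \left(-1 + 5\right)}{3} = -24 - \frac{92}{3} = - \frac{164}{3} \approx -54.667$)
$\sqrt{y + f} = \sqrt{- \frac{140126}{475} - \frac{164}{3}} = \sqrt{- \frac{498278}{1425}} = \frac{11 i \sqrt{234726}}{285}$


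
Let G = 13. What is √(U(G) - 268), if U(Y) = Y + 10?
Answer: 7*I*√5 ≈ 15.652*I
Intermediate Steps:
U(Y) = 10 + Y
√(U(G) - 268) = √((10 + 13) - 268) = √(23 - 268) = √(-245) = 7*I*√5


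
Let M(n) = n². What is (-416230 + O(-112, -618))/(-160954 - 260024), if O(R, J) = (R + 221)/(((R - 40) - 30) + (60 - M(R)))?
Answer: 5271969289/5332107348 ≈ 0.98872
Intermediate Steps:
O(R, J) = (221 + R)/(-10 + R - R²) (O(R, J) = (R + 221)/(((R - 40) - 30) + (60 - R²)) = (221 + R)/(((-40 + R) - 30) + (60 - R²)) = (221 + R)/((-70 + R) + (60 - R²)) = (221 + R)/(-10 + R - R²))
(-416230 + O(-112, -618))/(-160954 - 260024) = (-416230 + (-221 - 1*(-112))/(10 + (-112)² - 1*(-112)))/(-160954 - 260024) = (-416230 + (-221 + 112)/(10 + 12544 + 112))/(-420978) = (-416230 - 109/12666)*(-1/420978) = -5271969289/12666*(-1/420978) = 5271969289/5332107348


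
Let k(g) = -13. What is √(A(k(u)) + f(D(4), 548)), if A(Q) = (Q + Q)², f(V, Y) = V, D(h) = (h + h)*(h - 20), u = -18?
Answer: 2*√137 ≈ 23.409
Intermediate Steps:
D(h) = 2*h*(-20 + h) (D(h) = (2*h)*(-20 + h) = 2*h*(-20 + h))
A(Q) = 4*Q² (A(Q) = (2*Q)² = 4*Q²)
√(A(k(u)) + f(D(4), 548)) = √(4*(-13)² + 2*4*(-20 + 4)) = √(4*169 + 2*4*(-16)) = √(676 - 128) = √548 = 2*√137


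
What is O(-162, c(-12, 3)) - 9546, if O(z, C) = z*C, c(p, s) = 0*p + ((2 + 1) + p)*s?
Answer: -5172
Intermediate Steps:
c(p, s) = s*(3 + p) (c(p, s) = 0 + (3 + p)*s = 0 + s*(3 + p) = s*(3 + p))
O(z, C) = C*z
O(-162, c(-12, 3)) - 9546 = (3*(3 - 12))*(-162) - 9546 = (3*(-9))*(-162) - 9546 = -27*(-162) - 9546 = 4374 - 9546 = -5172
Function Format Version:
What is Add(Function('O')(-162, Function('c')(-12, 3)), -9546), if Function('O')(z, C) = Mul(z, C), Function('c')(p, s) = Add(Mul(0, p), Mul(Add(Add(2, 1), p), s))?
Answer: -5172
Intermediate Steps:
Function('c')(p, s) = Mul(s, Add(3, p)) (Function('c')(p, s) = Add(0, Mul(Add(3, p), s)) = Add(0, Mul(s, Add(3, p))) = Mul(s, Add(3, p)))
Function('O')(z, C) = Mul(C, z)
Add(Function('O')(-162, Function('c')(-12, 3)), -9546) = Add(Mul(Mul(3, Add(3, -12)), -162), -9546) = Add(Mul(Mul(3, -9), -162), -9546) = Add(Mul(-27, -162), -9546) = Add(4374, -9546) = -5172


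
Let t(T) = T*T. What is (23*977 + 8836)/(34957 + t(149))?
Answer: 31307/57158 ≈ 0.54773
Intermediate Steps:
t(T) = T**2
(23*977 + 8836)/(34957 + t(149)) = (23*977 + 8836)/(34957 + 149**2) = (22471 + 8836)/(34957 + 22201) = 31307/57158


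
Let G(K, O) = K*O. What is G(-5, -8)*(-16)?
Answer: -640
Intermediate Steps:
G(-5, -8)*(-16) = -5*(-8)*(-16) = 40*(-16) = -640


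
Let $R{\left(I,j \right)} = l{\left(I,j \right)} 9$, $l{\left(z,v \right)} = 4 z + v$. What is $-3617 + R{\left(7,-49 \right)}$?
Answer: $-3806$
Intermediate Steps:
$l{\left(z,v \right)} = v + 4 z$
$R{\left(I,j \right)} = 9 j + 36 I$ ($R{\left(I,j \right)} = \left(j + 4 I\right) 9 = 9 j + 36 I$)
$-3617 + R{\left(7,-49 \right)} = -3617 + \left(9 \left(-49\right) + 36 \cdot 7\right) = -3617 + \left(-441 + 252\right) = -3617 - 189 = -3806$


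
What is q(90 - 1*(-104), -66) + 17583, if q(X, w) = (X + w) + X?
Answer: 17905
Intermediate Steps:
q(X, w) = w + 2*X
q(90 - 1*(-104), -66) + 17583 = (-66 + 2*(90 - 1*(-104))) + 17583 = (-66 + 2*(90 + 104)) + 17583 = (-66 + 2*194) + 17583 = (-66 + 388) + 17583 = 322 + 17583 = 17905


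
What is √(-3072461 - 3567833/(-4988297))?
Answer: 2*I*√19113089474165013487/4988297 ≈ 1752.8*I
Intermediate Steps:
√(-3072461 - 3567833/(-4988297)) = √(-3072461 - 3567833*(-1/4988297)) = √(-3072461 + 3567833/4988297) = √(-15326344421084/4988297) = 2*I*√19113089474165013487/4988297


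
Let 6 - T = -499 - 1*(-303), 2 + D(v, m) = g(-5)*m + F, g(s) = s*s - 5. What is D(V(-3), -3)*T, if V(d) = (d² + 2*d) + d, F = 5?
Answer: -11514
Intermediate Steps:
g(s) = -5 + s² (g(s) = s² - 5 = -5 + s²)
V(d) = d² + 3*d
D(v, m) = 3 + 20*m (D(v, m) = -2 + ((-5 + (-5)²)*m + 5) = -2 + ((-5 + 25)*m + 5) = -2 + (20*m + 5) = -2 + (5 + 20*m) = 3 + 20*m)
T = 202 (T = 6 - (-499 - 1*(-303)) = 6 - (-499 + 303) = 6 - 1*(-196) = 6 + 196 = 202)
D(V(-3), -3)*T = (3 + 20*(-3))*202 = (3 - 60)*202 = -57*202 = -11514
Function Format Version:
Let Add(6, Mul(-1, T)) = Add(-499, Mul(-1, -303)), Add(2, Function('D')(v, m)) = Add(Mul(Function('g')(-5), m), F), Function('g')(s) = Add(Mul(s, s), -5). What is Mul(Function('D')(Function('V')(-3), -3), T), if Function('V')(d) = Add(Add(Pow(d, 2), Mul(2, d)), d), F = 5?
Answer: -11514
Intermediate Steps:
Function('g')(s) = Add(-5, Pow(s, 2)) (Function('g')(s) = Add(Pow(s, 2), -5) = Add(-5, Pow(s, 2)))
Function('V')(d) = Add(Pow(d, 2), Mul(3, d))
Function('D')(v, m) = Add(3, Mul(20, m)) (Function('D')(v, m) = Add(-2, Add(Mul(Add(-5, Pow(-5, 2)), m), 5)) = Add(-2, Add(Mul(Add(-5, 25), m), 5)) = Add(-2, Add(Mul(20, m), 5)) = Add(-2, Add(5, Mul(20, m))) = Add(3, Mul(20, m)))
T = 202 (T = Add(6, Mul(-1, Add(-499, Mul(-1, -303)))) = Add(6, Mul(-1, Add(-499, 303))) = Add(6, Mul(-1, -196)) = Add(6, 196) = 202)
Mul(Function('D')(Function('V')(-3), -3), T) = Mul(Add(3, Mul(20, -3)), 202) = Mul(Add(3, -60), 202) = Mul(-57, 202) = -11514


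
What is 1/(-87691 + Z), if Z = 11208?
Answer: -1/76483 ≈ -1.3075e-5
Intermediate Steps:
1/(-87691 + Z) = 1/(-87691 + 11208) = 1/(-76483) = -1/76483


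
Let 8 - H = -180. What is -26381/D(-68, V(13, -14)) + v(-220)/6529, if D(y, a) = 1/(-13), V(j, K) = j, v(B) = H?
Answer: 2239140325/6529 ≈ 3.4295e+5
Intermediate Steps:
H = 188 (H = 8 - 1*(-180) = 8 + 180 = 188)
v(B) = 188
D(y, a) = -1/13
-26381/D(-68, V(13, -14)) + v(-220)/6529 = -26381/(-1/13) + 188/6529 = -26381*(-13) + 188*(1/6529) = 342953 + 188/6529 = 2239140325/6529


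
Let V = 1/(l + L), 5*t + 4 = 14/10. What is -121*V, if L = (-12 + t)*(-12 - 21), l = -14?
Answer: -3025/9979 ≈ -0.30314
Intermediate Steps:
t = -13/25 (t = -⅘ + (14/10)/5 = -⅘ + (14*(⅒))/5 = -⅘ + (⅕)*(7/5) = -⅘ + 7/25 = -13/25 ≈ -0.52000)
L = 10329/25 (L = (-12 - 13/25)*(-12 - 21) = -313/25*(-33) = 10329/25 ≈ 413.16)
V = 25/9979 (V = 1/(-14 + 10329/25) = 1/(9979/25) = 25/9979 ≈ 0.0025053)
-121*V = -121*25/9979 = -3025/9979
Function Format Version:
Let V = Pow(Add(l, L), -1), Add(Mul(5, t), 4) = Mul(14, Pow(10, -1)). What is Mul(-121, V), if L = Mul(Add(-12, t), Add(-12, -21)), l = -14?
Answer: Rational(-3025, 9979) ≈ -0.30314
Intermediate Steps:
t = Rational(-13, 25) (t = Add(Rational(-4, 5), Mul(Rational(1, 5), Mul(14, Pow(10, -1)))) = Add(Rational(-4, 5), Mul(Rational(1, 5), Mul(14, Rational(1, 10)))) = Add(Rational(-4, 5), Mul(Rational(1, 5), Rational(7, 5))) = Add(Rational(-4, 5), Rational(7, 25)) = Rational(-13, 25) ≈ -0.52000)
L = Rational(10329, 25) (L = Mul(Add(-12, Rational(-13, 25)), Add(-12, -21)) = Mul(Rational(-313, 25), -33) = Rational(10329, 25) ≈ 413.16)
V = Rational(25, 9979) (V = Pow(Add(-14, Rational(10329, 25)), -1) = Pow(Rational(9979, 25), -1) = Rational(25, 9979) ≈ 0.0025053)
Mul(-121, V) = Mul(-121, Rational(25, 9979)) = Rational(-3025, 9979)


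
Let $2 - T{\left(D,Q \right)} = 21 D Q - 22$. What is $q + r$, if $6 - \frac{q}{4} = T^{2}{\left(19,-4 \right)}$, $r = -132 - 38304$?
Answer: $-10536012$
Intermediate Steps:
$T{\left(D,Q \right)} = 24 - 21 D Q$ ($T{\left(D,Q \right)} = 2 - \left(21 D Q - 22\right) = 2 - \left(-22 + 21 D Q\right) = 24 - 21 D Q$)
$r = -38436$ ($r = -132 - 38304 = -38436$)
$q = -10497576$ ($q = 24 - 4 \left(24 - 399 \left(-4\right)\right)^{2} = 24 - 4 \left(24 + 1596\right)^{2} = 24 - 4 \cdot 1620^{2} = 24 - 10497600 = -10497576$)
$q + r = -10497576 - 38436 = -10536012$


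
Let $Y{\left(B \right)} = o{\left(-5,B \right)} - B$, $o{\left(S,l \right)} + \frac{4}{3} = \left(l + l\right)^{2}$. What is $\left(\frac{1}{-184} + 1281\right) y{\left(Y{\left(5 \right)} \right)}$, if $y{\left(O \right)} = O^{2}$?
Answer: $\frac{18611344583}{1656} \approx 1.1239 \cdot 10^{7}$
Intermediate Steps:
$o{\left(S,l \right)} = - \frac{4}{3} + 4 l^{2}$ ($o{\left(S,l \right)} = - \frac{4}{3} + \left(l + l\right)^{2} = - \frac{4}{3} + \left(2 l\right)^{2} = - \frac{4}{3} + 4 l^{2}$)
$Y{\left(B \right)} = - \frac{4}{3} - B + 4 B^{2}$ ($Y{\left(B \right)} = \left(- \frac{4}{3} + 4 B^{2}\right) - B = - \frac{4}{3} - B + 4 B^{2}$)
$\left(\frac{1}{-184} + 1281\right) y{\left(Y{\left(5 \right)} \right)} = \left(\frac{1}{-184} + 1281\right) \left(- \frac{4}{3} - 5 + 4 \cdot 5^{2}\right)^{2} = \left(- \frac{1}{184} + 1281\right) \left(- \frac{4}{3} - 5 + 4 \cdot 25\right)^{2} = \frac{235703 \left(- \frac{4}{3} - 5 + 100\right)^{2}}{184} = \frac{235703 \left(\frac{281}{3}\right)^{2}}{184} = \frac{235703}{184} \cdot \frac{78961}{9} = \frac{18611344583}{1656}$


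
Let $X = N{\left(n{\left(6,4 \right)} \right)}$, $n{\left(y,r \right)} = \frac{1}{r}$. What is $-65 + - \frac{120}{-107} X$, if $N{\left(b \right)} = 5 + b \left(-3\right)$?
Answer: $- \frac{6445}{107} \approx -60.234$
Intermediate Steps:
$N{\left(b \right)} = 5 - 3 b$
$X = \frac{17}{4}$ ($X = 5 - \frac{3}{4} = \frac{17}{4} \approx 4.25$)
$-65 + - \frac{120}{-107} X = -65 + - \frac{120}{-107} \cdot \frac{17}{4} = -65 + \left(-120\right) \left(- \frac{1}{107}\right) \frac{17}{4} = -65 + \frac{120}{107} \cdot \frac{17}{4} = -65 + \frac{510}{107} = - \frac{6445}{107}$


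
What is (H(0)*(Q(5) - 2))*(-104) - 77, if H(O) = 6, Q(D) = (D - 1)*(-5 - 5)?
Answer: 26131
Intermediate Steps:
Q(D) = 10 - 10*D (Q(D) = (-1 + D)*(-10) = 10 - 10*D)
(H(0)*(Q(5) - 2))*(-104) - 77 = (6*((10 - 10*5) - 2))*(-104) - 77 = (6*((10 - 50) - 2))*(-104) - 77 = (6*(-40 - 2))*(-104) - 77 = (6*(-42))*(-104) - 77 = -252*(-104) - 77 = 26208 - 77 = 26131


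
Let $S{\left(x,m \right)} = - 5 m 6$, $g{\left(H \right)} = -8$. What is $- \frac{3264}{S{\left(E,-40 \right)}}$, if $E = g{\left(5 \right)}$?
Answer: $- \frac{68}{25} \approx -2.72$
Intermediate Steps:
$E = -8$
$S{\left(x,m \right)} = - 30 m$
$- \frac{3264}{S{\left(E,-40 \right)}} = - \frac{3264}{\left(-30\right) \left(-40\right)} = - \frac{3264}{1200} = \left(-3264\right) \frac{1}{1200} = - \frac{68}{25}$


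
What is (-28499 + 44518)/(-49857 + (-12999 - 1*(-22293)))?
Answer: -16019/40563 ≈ -0.39492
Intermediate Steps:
(-28499 + 44518)/(-49857 + (-12999 - 1*(-22293))) = 16019/(-49857 + (-12999 + 22293)) = 16019/(-49857 + 9294) = 16019/(-40563) = 16019*(-1/40563) = -16019/40563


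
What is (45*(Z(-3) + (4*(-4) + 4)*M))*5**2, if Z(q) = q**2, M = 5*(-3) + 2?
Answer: 185625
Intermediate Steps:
M = -13 (M = -15 + 2 = -13)
(45*(Z(-3) + (4*(-4) + 4)*M))*5**2 = (45*((-3)**2 + (4*(-4) + 4)*(-13)))*5**2 = (45*(9 + (-16 + 4)*(-13)))*25 = (45*(9 - 12*(-13)))*25 = (45*(9 + 156))*25 = (45*165)*25 = 7425*25 = 185625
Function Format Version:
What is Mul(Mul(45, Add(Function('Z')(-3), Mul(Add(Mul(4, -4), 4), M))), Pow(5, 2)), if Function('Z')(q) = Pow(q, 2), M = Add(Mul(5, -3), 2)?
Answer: 185625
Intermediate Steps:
M = -13 (M = Add(-15, 2) = -13)
Mul(Mul(45, Add(Function('Z')(-3), Mul(Add(Mul(4, -4), 4), M))), Pow(5, 2)) = Mul(Mul(45, Add(Pow(-3, 2), Mul(Add(Mul(4, -4), 4), -13))), Pow(5, 2)) = Mul(Mul(45, Add(9, Mul(Add(-16, 4), -13))), 25) = Mul(Mul(45, Add(9, Mul(-12, -13))), 25) = Mul(Mul(45, Add(9, 156)), 25) = Mul(Mul(45, 165), 25) = Mul(7425, 25) = 185625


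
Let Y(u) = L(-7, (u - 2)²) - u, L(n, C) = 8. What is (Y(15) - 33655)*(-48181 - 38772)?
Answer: 2927011886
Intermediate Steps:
Y(u) = 8 - u
(Y(15) - 33655)*(-48181 - 38772) = ((8 - 1*15) - 33655)*(-48181 - 38772) = ((8 - 15) - 33655)*(-86953) = (-7 - 33655)*(-86953) = -33662*(-86953) = 2927011886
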